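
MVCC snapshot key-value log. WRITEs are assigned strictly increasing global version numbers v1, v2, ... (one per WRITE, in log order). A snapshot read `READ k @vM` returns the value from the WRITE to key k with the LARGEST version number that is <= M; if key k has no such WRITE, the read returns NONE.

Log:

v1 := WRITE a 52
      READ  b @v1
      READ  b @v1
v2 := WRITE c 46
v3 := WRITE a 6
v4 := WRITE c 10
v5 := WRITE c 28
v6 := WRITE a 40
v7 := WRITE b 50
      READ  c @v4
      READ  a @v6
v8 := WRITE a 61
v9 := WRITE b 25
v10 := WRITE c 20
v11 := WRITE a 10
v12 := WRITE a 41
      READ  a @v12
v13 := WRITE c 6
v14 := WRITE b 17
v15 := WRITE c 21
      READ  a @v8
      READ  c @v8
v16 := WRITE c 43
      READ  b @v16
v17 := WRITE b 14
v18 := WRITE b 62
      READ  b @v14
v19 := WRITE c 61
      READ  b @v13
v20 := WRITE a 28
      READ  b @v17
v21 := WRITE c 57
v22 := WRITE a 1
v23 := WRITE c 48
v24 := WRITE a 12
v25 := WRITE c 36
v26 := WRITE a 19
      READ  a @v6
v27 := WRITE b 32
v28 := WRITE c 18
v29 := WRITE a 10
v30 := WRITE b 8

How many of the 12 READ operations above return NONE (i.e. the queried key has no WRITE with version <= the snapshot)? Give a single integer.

v1: WRITE a=52  (a history now [(1, 52)])
READ b @v1: history=[] -> no version <= 1 -> NONE
READ b @v1: history=[] -> no version <= 1 -> NONE
v2: WRITE c=46  (c history now [(2, 46)])
v3: WRITE a=6  (a history now [(1, 52), (3, 6)])
v4: WRITE c=10  (c history now [(2, 46), (4, 10)])
v5: WRITE c=28  (c history now [(2, 46), (4, 10), (5, 28)])
v6: WRITE a=40  (a history now [(1, 52), (3, 6), (6, 40)])
v7: WRITE b=50  (b history now [(7, 50)])
READ c @v4: history=[(2, 46), (4, 10), (5, 28)] -> pick v4 -> 10
READ a @v6: history=[(1, 52), (3, 6), (6, 40)] -> pick v6 -> 40
v8: WRITE a=61  (a history now [(1, 52), (3, 6), (6, 40), (8, 61)])
v9: WRITE b=25  (b history now [(7, 50), (9, 25)])
v10: WRITE c=20  (c history now [(2, 46), (4, 10), (5, 28), (10, 20)])
v11: WRITE a=10  (a history now [(1, 52), (3, 6), (6, 40), (8, 61), (11, 10)])
v12: WRITE a=41  (a history now [(1, 52), (3, 6), (6, 40), (8, 61), (11, 10), (12, 41)])
READ a @v12: history=[(1, 52), (3, 6), (6, 40), (8, 61), (11, 10), (12, 41)] -> pick v12 -> 41
v13: WRITE c=6  (c history now [(2, 46), (4, 10), (5, 28), (10, 20), (13, 6)])
v14: WRITE b=17  (b history now [(7, 50), (9, 25), (14, 17)])
v15: WRITE c=21  (c history now [(2, 46), (4, 10), (5, 28), (10, 20), (13, 6), (15, 21)])
READ a @v8: history=[(1, 52), (3, 6), (6, 40), (8, 61), (11, 10), (12, 41)] -> pick v8 -> 61
READ c @v8: history=[(2, 46), (4, 10), (5, 28), (10, 20), (13, 6), (15, 21)] -> pick v5 -> 28
v16: WRITE c=43  (c history now [(2, 46), (4, 10), (5, 28), (10, 20), (13, 6), (15, 21), (16, 43)])
READ b @v16: history=[(7, 50), (9, 25), (14, 17)] -> pick v14 -> 17
v17: WRITE b=14  (b history now [(7, 50), (9, 25), (14, 17), (17, 14)])
v18: WRITE b=62  (b history now [(7, 50), (9, 25), (14, 17), (17, 14), (18, 62)])
READ b @v14: history=[(7, 50), (9, 25), (14, 17), (17, 14), (18, 62)] -> pick v14 -> 17
v19: WRITE c=61  (c history now [(2, 46), (4, 10), (5, 28), (10, 20), (13, 6), (15, 21), (16, 43), (19, 61)])
READ b @v13: history=[(7, 50), (9, 25), (14, 17), (17, 14), (18, 62)] -> pick v9 -> 25
v20: WRITE a=28  (a history now [(1, 52), (3, 6), (6, 40), (8, 61), (11, 10), (12, 41), (20, 28)])
READ b @v17: history=[(7, 50), (9, 25), (14, 17), (17, 14), (18, 62)] -> pick v17 -> 14
v21: WRITE c=57  (c history now [(2, 46), (4, 10), (5, 28), (10, 20), (13, 6), (15, 21), (16, 43), (19, 61), (21, 57)])
v22: WRITE a=1  (a history now [(1, 52), (3, 6), (6, 40), (8, 61), (11, 10), (12, 41), (20, 28), (22, 1)])
v23: WRITE c=48  (c history now [(2, 46), (4, 10), (5, 28), (10, 20), (13, 6), (15, 21), (16, 43), (19, 61), (21, 57), (23, 48)])
v24: WRITE a=12  (a history now [(1, 52), (3, 6), (6, 40), (8, 61), (11, 10), (12, 41), (20, 28), (22, 1), (24, 12)])
v25: WRITE c=36  (c history now [(2, 46), (4, 10), (5, 28), (10, 20), (13, 6), (15, 21), (16, 43), (19, 61), (21, 57), (23, 48), (25, 36)])
v26: WRITE a=19  (a history now [(1, 52), (3, 6), (6, 40), (8, 61), (11, 10), (12, 41), (20, 28), (22, 1), (24, 12), (26, 19)])
READ a @v6: history=[(1, 52), (3, 6), (6, 40), (8, 61), (11, 10), (12, 41), (20, 28), (22, 1), (24, 12), (26, 19)] -> pick v6 -> 40
v27: WRITE b=32  (b history now [(7, 50), (9, 25), (14, 17), (17, 14), (18, 62), (27, 32)])
v28: WRITE c=18  (c history now [(2, 46), (4, 10), (5, 28), (10, 20), (13, 6), (15, 21), (16, 43), (19, 61), (21, 57), (23, 48), (25, 36), (28, 18)])
v29: WRITE a=10  (a history now [(1, 52), (3, 6), (6, 40), (8, 61), (11, 10), (12, 41), (20, 28), (22, 1), (24, 12), (26, 19), (29, 10)])
v30: WRITE b=8  (b history now [(7, 50), (9, 25), (14, 17), (17, 14), (18, 62), (27, 32), (30, 8)])
Read results in order: ['NONE', 'NONE', '10', '40', '41', '61', '28', '17', '17', '25', '14', '40']
NONE count = 2

Answer: 2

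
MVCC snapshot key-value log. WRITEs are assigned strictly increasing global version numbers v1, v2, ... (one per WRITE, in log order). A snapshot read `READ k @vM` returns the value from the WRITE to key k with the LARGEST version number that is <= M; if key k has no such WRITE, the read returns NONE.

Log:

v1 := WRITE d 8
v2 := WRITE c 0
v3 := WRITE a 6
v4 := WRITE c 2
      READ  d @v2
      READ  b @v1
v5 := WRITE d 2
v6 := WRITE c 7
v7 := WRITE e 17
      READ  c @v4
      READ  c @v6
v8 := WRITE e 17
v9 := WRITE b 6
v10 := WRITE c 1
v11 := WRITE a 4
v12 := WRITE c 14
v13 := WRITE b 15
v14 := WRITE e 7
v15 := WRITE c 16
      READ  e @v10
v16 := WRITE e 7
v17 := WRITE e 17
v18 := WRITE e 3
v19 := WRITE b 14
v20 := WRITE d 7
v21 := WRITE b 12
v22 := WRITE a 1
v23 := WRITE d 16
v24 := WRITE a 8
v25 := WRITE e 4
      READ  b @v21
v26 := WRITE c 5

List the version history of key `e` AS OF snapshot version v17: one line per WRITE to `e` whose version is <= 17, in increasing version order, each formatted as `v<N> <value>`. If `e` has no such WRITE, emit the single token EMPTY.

Scan writes for key=e with version <= 17:
  v1 WRITE d 8 -> skip
  v2 WRITE c 0 -> skip
  v3 WRITE a 6 -> skip
  v4 WRITE c 2 -> skip
  v5 WRITE d 2 -> skip
  v6 WRITE c 7 -> skip
  v7 WRITE e 17 -> keep
  v8 WRITE e 17 -> keep
  v9 WRITE b 6 -> skip
  v10 WRITE c 1 -> skip
  v11 WRITE a 4 -> skip
  v12 WRITE c 14 -> skip
  v13 WRITE b 15 -> skip
  v14 WRITE e 7 -> keep
  v15 WRITE c 16 -> skip
  v16 WRITE e 7 -> keep
  v17 WRITE e 17 -> keep
  v18 WRITE e 3 -> drop (> snap)
  v19 WRITE b 14 -> skip
  v20 WRITE d 7 -> skip
  v21 WRITE b 12 -> skip
  v22 WRITE a 1 -> skip
  v23 WRITE d 16 -> skip
  v24 WRITE a 8 -> skip
  v25 WRITE e 4 -> drop (> snap)
  v26 WRITE c 5 -> skip
Collected: [(7, 17), (8, 17), (14, 7), (16, 7), (17, 17)]

Answer: v7 17
v8 17
v14 7
v16 7
v17 17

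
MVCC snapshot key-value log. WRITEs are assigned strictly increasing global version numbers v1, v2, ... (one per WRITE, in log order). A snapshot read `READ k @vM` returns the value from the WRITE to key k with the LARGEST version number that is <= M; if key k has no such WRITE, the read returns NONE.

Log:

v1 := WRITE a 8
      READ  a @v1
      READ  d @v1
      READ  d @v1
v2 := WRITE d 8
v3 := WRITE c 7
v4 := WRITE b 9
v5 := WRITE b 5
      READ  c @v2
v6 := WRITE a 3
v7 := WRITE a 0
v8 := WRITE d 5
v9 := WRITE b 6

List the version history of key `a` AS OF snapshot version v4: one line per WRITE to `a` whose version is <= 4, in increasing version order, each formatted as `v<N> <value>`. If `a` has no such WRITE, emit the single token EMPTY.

Scan writes for key=a with version <= 4:
  v1 WRITE a 8 -> keep
  v2 WRITE d 8 -> skip
  v3 WRITE c 7 -> skip
  v4 WRITE b 9 -> skip
  v5 WRITE b 5 -> skip
  v6 WRITE a 3 -> drop (> snap)
  v7 WRITE a 0 -> drop (> snap)
  v8 WRITE d 5 -> skip
  v9 WRITE b 6 -> skip
Collected: [(1, 8)]

Answer: v1 8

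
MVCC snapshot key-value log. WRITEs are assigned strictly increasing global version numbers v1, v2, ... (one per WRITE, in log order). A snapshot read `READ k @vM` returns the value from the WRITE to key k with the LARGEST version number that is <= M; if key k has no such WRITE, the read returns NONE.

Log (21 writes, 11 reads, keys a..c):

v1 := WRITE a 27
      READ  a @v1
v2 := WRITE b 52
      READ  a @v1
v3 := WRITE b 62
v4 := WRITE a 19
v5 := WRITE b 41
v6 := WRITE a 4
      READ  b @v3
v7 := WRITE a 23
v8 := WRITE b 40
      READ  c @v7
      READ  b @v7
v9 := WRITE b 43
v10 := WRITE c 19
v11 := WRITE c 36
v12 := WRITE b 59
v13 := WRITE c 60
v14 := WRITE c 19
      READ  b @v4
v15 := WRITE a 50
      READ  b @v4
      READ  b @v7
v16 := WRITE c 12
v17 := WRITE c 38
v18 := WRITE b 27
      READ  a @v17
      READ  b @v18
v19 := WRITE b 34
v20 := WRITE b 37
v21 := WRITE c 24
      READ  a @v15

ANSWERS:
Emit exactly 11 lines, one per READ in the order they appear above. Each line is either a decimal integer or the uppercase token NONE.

v1: WRITE a=27  (a history now [(1, 27)])
READ a @v1: history=[(1, 27)] -> pick v1 -> 27
v2: WRITE b=52  (b history now [(2, 52)])
READ a @v1: history=[(1, 27)] -> pick v1 -> 27
v3: WRITE b=62  (b history now [(2, 52), (3, 62)])
v4: WRITE a=19  (a history now [(1, 27), (4, 19)])
v5: WRITE b=41  (b history now [(2, 52), (3, 62), (5, 41)])
v6: WRITE a=4  (a history now [(1, 27), (4, 19), (6, 4)])
READ b @v3: history=[(2, 52), (3, 62), (5, 41)] -> pick v3 -> 62
v7: WRITE a=23  (a history now [(1, 27), (4, 19), (6, 4), (7, 23)])
v8: WRITE b=40  (b history now [(2, 52), (3, 62), (5, 41), (8, 40)])
READ c @v7: history=[] -> no version <= 7 -> NONE
READ b @v7: history=[(2, 52), (3, 62), (5, 41), (8, 40)] -> pick v5 -> 41
v9: WRITE b=43  (b history now [(2, 52), (3, 62), (5, 41), (8, 40), (9, 43)])
v10: WRITE c=19  (c history now [(10, 19)])
v11: WRITE c=36  (c history now [(10, 19), (11, 36)])
v12: WRITE b=59  (b history now [(2, 52), (3, 62), (5, 41), (8, 40), (9, 43), (12, 59)])
v13: WRITE c=60  (c history now [(10, 19), (11, 36), (13, 60)])
v14: WRITE c=19  (c history now [(10, 19), (11, 36), (13, 60), (14, 19)])
READ b @v4: history=[(2, 52), (3, 62), (5, 41), (8, 40), (9, 43), (12, 59)] -> pick v3 -> 62
v15: WRITE a=50  (a history now [(1, 27), (4, 19), (6, 4), (7, 23), (15, 50)])
READ b @v4: history=[(2, 52), (3, 62), (5, 41), (8, 40), (9, 43), (12, 59)] -> pick v3 -> 62
READ b @v7: history=[(2, 52), (3, 62), (5, 41), (8, 40), (9, 43), (12, 59)] -> pick v5 -> 41
v16: WRITE c=12  (c history now [(10, 19), (11, 36), (13, 60), (14, 19), (16, 12)])
v17: WRITE c=38  (c history now [(10, 19), (11, 36), (13, 60), (14, 19), (16, 12), (17, 38)])
v18: WRITE b=27  (b history now [(2, 52), (3, 62), (5, 41), (8, 40), (9, 43), (12, 59), (18, 27)])
READ a @v17: history=[(1, 27), (4, 19), (6, 4), (7, 23), (15, 50)] -> pick v15 -> 50
READ b @v18: history=[(2, 52), (3, 62), (5, 41), (8, 40), (9, 43), (12, 59), (18, 27)] -> pick v18 -> 27
v19: WRITE b=34  (b history now [(2, 52), (3, 62), (5, 41), (8, 40), (9, 43), (12, 59), (18, 27), (19, 34)])
v20: WRITE b=37  (b history now [(2, 52), (3, 62), (5, 41), (8, 40), (9, 43), (12, 59), (18, 27), (19, 34), (20, 37)])
v21: WRITE c=24  (c history now [(10, 19), (11, 36), (13, 60), (14, 19), (16, 12), (17, 38), (21, 24)])
READ a @v15: history=[(1, 27), (4, 19), (6, 4), (7, 23), (15, 50)] -> pick v15 -> 50

Answer: 27
27
62
NONE
41
62
62
41
50
27
50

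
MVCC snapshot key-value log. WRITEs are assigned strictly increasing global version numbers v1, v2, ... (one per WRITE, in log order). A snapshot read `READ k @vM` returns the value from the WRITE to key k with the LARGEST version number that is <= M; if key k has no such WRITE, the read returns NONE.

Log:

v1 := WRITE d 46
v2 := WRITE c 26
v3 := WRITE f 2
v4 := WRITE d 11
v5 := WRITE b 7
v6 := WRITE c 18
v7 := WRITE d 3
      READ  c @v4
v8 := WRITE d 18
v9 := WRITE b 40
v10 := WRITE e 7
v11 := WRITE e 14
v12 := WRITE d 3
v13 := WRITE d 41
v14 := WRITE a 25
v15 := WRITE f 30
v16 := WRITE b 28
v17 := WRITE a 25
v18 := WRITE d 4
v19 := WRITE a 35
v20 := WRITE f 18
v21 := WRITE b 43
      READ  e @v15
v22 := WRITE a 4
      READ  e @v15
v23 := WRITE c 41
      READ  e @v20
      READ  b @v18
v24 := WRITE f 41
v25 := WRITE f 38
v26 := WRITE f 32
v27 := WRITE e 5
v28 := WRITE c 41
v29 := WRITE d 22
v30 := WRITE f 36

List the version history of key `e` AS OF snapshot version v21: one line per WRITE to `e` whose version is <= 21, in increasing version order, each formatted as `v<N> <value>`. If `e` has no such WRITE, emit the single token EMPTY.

Scan writes for key=e with version <= 21:
  v1 WRITE d 46 -> skip
  v2 WRITE c 26 -> skip
  v3 WRITE f 2 -> skip
  v4 WRITE d 11 -> skip
  v5 WRITE b 7 -> skip
  v6 WRITE c 18 -> skip
  v7 WRITE d 3 -> skip
  v8 WRITE d 18 -> skip
  v9 WRITE b 40 -> skip
  v10 WRITE e 7 -> keep
  v11 WRITE e 14 -> keep
  v12 WRITE d 3 -> skip
  v13 WRITE d 41 -> skip
  v14 WRITE a 25 -> skip
  v15 WRITE f 30 -> skip
  v16 WRITE b 28 -> skip
  v17 WRITE a 25 -> skip
  v18 WRITE d 4 -> skip
  v19 WRITE a 35 -> skip
  v20 WRITE f 18 -> skip
  v21 WRITE b 43 -> skip
  v22 WRITE a 4 -> skip
  v23 WRITE c 41 -> skip
  v24 WRITE f 41 -> skip
  v25 WRITE f 38 -> skip
  v26 WRITE f 32 -> skip
  v27 WRITE e 5 -> drop (> snap)
  v28 WRITE c 41 -> skip
  v29 WRITE d 22 -> skip
  v30 WRITE f 36 -> skip
Collected: [(10, 7), (11, 14)]

Answer: v10 7
v11 14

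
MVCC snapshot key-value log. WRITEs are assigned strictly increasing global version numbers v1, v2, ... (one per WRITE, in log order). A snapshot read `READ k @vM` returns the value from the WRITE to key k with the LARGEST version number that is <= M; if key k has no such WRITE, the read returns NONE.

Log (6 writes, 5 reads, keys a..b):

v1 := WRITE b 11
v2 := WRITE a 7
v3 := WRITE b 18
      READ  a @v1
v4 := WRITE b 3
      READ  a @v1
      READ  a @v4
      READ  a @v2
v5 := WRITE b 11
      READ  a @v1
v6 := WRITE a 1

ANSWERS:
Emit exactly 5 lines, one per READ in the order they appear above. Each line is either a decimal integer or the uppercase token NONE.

v1: WRITE b=11  (b history now [(1, 11)])
v2: WRITE a=7  (a history now [(2, 7)])
v3: WRITE b=18  (b history now [(1, 11), (3, 18)])
READ a @v1: history=[(2, 7)] -> no version <= 1 -> NONE
v4: WRITE b=3  (b history now [(1, 11), (3, 18), (4, 3)])
READ a @v1: history=[(2, 7)] -> no version <= 1 -> NONE
READ a @v4: history=[(2, 7)] -> pick v2 -> 7
READ a @v2: history=[(2, 7)] -> pick v2 -> 7
v5: WRITE b=11  (b history now [(1, 11), (3, 18), (4, 3), (5, 11)])
READ a @v1: history=[(2, 7)] -> no version <= 1 -> NONE
v6: WRITE a=1  (a history now [(2, 7), (6, 1)])

Answer: NONE
NONE
7
7
NONE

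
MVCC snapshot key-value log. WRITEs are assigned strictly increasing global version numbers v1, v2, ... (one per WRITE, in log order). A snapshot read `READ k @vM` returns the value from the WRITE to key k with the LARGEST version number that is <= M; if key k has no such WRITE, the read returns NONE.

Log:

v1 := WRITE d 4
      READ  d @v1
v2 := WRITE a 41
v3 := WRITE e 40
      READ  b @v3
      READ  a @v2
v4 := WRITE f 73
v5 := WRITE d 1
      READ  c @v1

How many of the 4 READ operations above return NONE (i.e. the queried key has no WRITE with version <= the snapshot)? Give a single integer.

v1: WRITE d=4  (d history now [(1, 4)])
READ d @v1: history=[(1, 4)] -> pick v1 -> 4
v2: WRITE a=41  (a history now [(2, 41)])
v3: WRITE e=40  (e history now [(3, 40)])
READ b @v3: history=[] -> no version <= 3 -> NONE
READ a @v2: history=[(2, 41)] -> pick v2 -> 41
v4: WRITE f=73  (f history now [(4, 73)])
v5: WRITE d=1  (d history now [(1, 4), (5, 1)])
READ c @v1: history=[] -> no version <= 1 -> NONE
Read results in order: ['4', 'NONE', '41', 'NONE']
NONE count = 2

Answer: 2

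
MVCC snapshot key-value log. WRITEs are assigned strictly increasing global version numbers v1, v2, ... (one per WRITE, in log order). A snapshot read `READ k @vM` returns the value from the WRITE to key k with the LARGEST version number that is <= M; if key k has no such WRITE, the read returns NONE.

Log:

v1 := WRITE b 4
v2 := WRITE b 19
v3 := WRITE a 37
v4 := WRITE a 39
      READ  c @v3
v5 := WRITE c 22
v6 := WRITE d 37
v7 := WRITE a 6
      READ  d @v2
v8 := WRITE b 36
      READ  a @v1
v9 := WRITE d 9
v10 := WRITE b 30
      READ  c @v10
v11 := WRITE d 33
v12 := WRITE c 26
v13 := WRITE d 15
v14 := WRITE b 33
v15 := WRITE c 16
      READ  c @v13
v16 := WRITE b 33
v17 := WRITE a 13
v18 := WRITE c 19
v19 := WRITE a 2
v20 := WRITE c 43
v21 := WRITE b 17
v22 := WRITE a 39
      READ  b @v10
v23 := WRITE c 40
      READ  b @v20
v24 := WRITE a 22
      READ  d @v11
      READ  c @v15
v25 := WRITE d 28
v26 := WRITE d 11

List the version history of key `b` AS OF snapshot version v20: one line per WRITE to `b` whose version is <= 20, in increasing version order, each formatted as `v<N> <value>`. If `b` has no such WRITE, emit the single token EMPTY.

Answer: v1 4
v2 19
v8 36
v10 30
v14 33
v16 33

Derivation:
Scan writes for key=b with version <= 20:
  v1 WRITE b 4 -> keep
  v2 WRITE b 19 -> keep
  v3 WRITE a 37 -> skip
  v4 WRITE a 39 -> skip
  v5 WRITE c 22 -> skip
  v6 WRITE d 37 -> skip
  v7 WRITE a 6 -> skip
  v8 WRITE b 36 -> keep
  v9 WRITE d 9 -> skip
  v10 WRITE b 30 -> keep
  v11 WRITE d 33 -> skip
  v12 WRITE c 26 -> skip
  v13 WRITE d 15 -> skip
  v14 WRITE b 33 -> keep
  v15 WRITE c 16 -> skip
  v16 WRITE b 33 -> keep
  v17 WRITE a 13 -> skip
  v18 WRITE c 19 -> skip
  v19 WRITE a 2 -> skip
  v20 WRITE c 43 -> skip
  v21 WRITE b 17 -> drop (> snap)
  v22 WRITE a 39 -> skip
  v23 WRITE c 40 -> skip
  v24 WRITE a 22 -> skip
  v25 WRITE d 28 -> skip
  v26 WRITE d 11 -> skip
Collected: [(1, 4), (2, 19), (8, 36), (10, 30), (14, 33), (16, 33)]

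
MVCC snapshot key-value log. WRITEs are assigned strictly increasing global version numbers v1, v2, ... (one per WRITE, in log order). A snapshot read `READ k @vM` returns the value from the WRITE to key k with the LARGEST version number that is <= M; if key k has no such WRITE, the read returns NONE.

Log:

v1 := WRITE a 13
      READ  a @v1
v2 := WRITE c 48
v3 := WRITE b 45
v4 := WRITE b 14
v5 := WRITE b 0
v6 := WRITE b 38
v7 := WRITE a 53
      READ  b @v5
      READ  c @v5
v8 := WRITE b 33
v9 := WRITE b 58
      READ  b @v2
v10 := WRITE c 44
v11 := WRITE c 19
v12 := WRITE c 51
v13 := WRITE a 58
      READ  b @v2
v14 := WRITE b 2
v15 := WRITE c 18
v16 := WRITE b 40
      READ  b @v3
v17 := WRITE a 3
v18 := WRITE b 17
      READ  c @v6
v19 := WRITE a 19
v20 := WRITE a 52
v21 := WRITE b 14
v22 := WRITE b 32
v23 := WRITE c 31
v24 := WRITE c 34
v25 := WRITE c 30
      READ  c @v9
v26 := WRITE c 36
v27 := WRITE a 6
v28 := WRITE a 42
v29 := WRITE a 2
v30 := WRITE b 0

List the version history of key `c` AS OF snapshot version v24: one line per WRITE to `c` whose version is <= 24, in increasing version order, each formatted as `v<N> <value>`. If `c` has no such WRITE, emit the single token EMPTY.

Answer: v2 48
v10 44
v11 19
v12 51
v15 18
v23 31
v24 34

Derivation:
Scan writes for key=c with version <= 24:
  v1 WRITE a 13 -> skip
  v2 WRITE c 48 -> keep
  v3 WRITE b 45 -> skip
  v4 WRITE b 14 -> skip
  v5 WRITE b 0 -> skip
  v6 WRITE b 38 -> skip
  v7 WRITE a 53 -> skip
  v8 WRITE b 33 -> skip
  v9 WRITE b 58 -> skip
  v10 WRITE c 44 -> keep
  v11 WRITE c 19 -> keep
  v12 WRITE c 51 -> keep
  v13 WRITE a 58 -> skip
  v14 WRITE b 2 -> skip
  v15 WRITE c 18 -> keep
  v16 WRITE b 40 -> skip
  v17 WRITE a 3 -> skip
  v18 WRITE b 17 -> skip
  v19 WRITE a 19 -> skip
  v20 WRITE a 52 -> skip
  v21 WRITE b 14 -> skip
  v22 WRITE b 32 -> skip
  v23 WRITE c 31 -> keep
  v24 WRITE c 34 -> keep
  v25 WRITE c 30 -> drop (> snap)
  v26 WRITE c 36 -> drop (> snap)
  v27 WRITE a 6 -> skip
  v28 WRITE a 42 -> skip
  v29 WRITE a 2 -> skip
  v30 WRITE b 0 -> skip
Collected: [(2, 48), (10, 44), (11, 19), (12, 51), (15, 18), (23, 31), (24, 34)]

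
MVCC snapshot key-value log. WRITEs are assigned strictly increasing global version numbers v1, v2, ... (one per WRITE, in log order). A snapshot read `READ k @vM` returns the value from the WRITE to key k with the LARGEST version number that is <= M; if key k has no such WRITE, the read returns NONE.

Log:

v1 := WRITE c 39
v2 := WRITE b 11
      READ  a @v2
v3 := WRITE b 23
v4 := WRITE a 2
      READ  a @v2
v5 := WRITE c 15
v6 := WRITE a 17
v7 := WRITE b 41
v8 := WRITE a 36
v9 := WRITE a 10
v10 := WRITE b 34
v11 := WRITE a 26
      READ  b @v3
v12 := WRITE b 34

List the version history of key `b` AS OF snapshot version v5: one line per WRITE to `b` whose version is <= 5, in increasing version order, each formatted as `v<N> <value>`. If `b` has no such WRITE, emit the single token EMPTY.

Scan writes for key=b with version <= 5:
  v1 WRITE c 39 -> skip
  v2 WRITE b 11 -> keep
  v3 WRITE b 23 -> keep
  v4 WRITE a 2 -> skip
  v5 WRITE c 15 -> skip
  v6 WRITE a 17 -> skip
  v7 WRITE b 41 -> drop (> snap)
  v8 WRITE a 36 -> skip
  v9 WRITE a 10 -> skip
  v10 WRITE b 34 -> drop (> snap)
  v11 WRITE a 26 -> skip
  v12 WRITE b 34 -> drop (> snap)
Collected: [(2, 11), (3, 23)]

Answer: v2 11
v3 23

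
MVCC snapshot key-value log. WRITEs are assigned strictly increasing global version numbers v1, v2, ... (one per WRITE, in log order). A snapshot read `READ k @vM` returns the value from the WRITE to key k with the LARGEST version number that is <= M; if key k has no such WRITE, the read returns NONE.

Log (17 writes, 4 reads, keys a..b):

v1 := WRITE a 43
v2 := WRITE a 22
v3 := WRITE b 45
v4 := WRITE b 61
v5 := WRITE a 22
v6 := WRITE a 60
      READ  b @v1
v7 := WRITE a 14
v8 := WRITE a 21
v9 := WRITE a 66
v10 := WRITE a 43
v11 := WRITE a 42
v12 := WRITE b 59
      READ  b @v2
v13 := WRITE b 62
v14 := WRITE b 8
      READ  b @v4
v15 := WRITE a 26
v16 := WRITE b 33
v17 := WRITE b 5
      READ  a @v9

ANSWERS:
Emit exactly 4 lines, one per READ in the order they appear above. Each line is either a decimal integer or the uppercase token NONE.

v1: WRITE a=43  (a history now [(1, 43)])
v2: WRITE a=22  (a history now [(1, 43), (2, 22)])
v3: WRITE b=45  (b history now [(3, 45)])
v4: WRITE b=61  (b history now [(3, 45), (4, 61)])
v5: WRITE a=22  (a history now [(1, 43), (2, 22), (5, 22)])
v6: WRITE a=60  (a history now [(1, 43), (2, 22), (5, 22), (6, 60)])
READ b @v1: history=[(3, 45), (4, 61)] -> no version <= 1 -> NONE
v7: WRITE a=14  (a history now [(1, 43), (2, 22), (5, 22), (6, 60), (7, 14)])
v8: WRITE a=21  (a history now [(1, 43), (2, 22), (5, 22), (6, 60), (7, 14), (8, 21)])
v9: WRITE a=66  (a history now [(1, 43), (2, 22), (5, 22), (6, 60), (7, 14), (8, 21), (9, 66)])
v10: WRITE a=43  (a history now [(1, 43), (2, 22), (5, 22), (6, 60), (7, 14), (8, 21), (9, 66), (10, 43)])
v11: WRITE a=42  (a history now [(1, 43), (2, 22), (5, 22), (6, 60), (7, 14), (8, 21), (9, 66), (10, 43), (11, 42)])
v12: WRITE b=59  (b history now [(3, 45), (4, 61), (12, 59)])
READ b @v2: history=[(3, 45), (4, 61), (12, 59)] -> no version <= 2 -> NONE
v13: WRITE b=62  (b history now [(3, 45), (4, 61), (12, 59), (13, 62)])
v14: WRITE b=8  (b history now [(3, 45), (4, 61), (12, 59), (13, 62), (14, 8)])
READ b @v4: history=[(3, 45), (4, 61), (12, 59), (13, 62), (14, 8)] -> pick v4 -> 61
v15: WRITE a=26  (a history now [(1, 43), (2, 22), (5, 22), (6, 60), (7, 14), (8, 21), (9, 66), (10, 43), (11, 42), (15, 26)])
v16: WRITE b=33  (b history now [(3, 45), (4, 61), (12, 59), (13, 62), (14, 8), (16, 33)])
v17: WRITE b=5  (b history now [(3, 45), (4, 61), (12, 59), (13, 62), (14, 8), (16, 33), (17, 5)])
READ a @v9: history=[(1, 43), (2, 22), (5, 22), (6, 60), (7, 14), (8, 21), (9, 66), (10, 43), (11, 42), (15, 26)] -> pick v9 -> 66

Answer: NONE
NONE
61
66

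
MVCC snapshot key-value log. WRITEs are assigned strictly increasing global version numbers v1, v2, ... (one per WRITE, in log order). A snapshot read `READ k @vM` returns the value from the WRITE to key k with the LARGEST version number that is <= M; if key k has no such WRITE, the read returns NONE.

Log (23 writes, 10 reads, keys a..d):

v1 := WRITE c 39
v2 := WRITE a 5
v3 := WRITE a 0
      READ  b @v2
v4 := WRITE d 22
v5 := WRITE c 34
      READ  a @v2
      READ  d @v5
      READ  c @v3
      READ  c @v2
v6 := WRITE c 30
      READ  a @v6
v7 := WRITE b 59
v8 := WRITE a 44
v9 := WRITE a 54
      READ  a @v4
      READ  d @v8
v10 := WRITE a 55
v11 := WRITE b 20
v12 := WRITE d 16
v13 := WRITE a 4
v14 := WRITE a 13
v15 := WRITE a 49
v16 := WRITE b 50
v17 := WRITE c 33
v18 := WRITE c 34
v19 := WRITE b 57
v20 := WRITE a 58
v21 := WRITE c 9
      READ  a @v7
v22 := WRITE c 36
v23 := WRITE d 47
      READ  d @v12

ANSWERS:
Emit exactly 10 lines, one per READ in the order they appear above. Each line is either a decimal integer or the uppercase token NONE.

Answer: NONE
5
22
39
39
0
0
22
0
16

Derivation:
v1: WRITE c=39  (c history now [(1, 39)])
v2: WRITE a=5  (a history now [(2, 5)])
v3: WRITE a=0  (a history now [(2, 5), (3, 0)])
READ b @v2: history=[] -> no version <= 2 -> NONE
v4: WRITE d=22  (d history now [(4, 22)])
v5: WRITE c=34  (c history now [(1, 39), (5, 34)])
READ a @v2: history=[(2, 5), (3, 0)] -> pick v2 -> 5
READ d @v5: history=[(4, 22)] -> pick v4 -> 22
READ c @v3: history=[(1, 39), (5, 34)] -> pick v1 -> 39
READ c @v2: history=[(1, 39), (5, 34)] -> pick v1 -> 39
v6: WRITE c=30  (c history now [(1, 39), (5, 34), (6, 30)])
READ a @v6: history=[(2, 5), (3, 0)] -> pick v3 -> 0
v7: WRITE b=59  (b history now [(7, 59)])
v8: WRITE a=44  (a history now [(2, 5), (3, 0), (8, 44)])
v9: WRITE a=54  (a history now [(2, 5), (3, 0), (8, 44), (9, 54)])
READ a @v4: history=[(2, 5), (3, 0), (8, 44), (9, 54)] -> pick v3 -> 0
READ d @v8: history=[(4, 22)] -> pick v4 -> 22
v10: WRITE a=55  (a history now [(2, 5), (3, 0), (8, 44), (9, 54), (10, 55)])
v11: WRITE b=20  (b history now [(7, 59), (11, 20)])
v12: WRITE d=16  (d history now [(4, 22), (12, 16)])
v13: WRITE a=4  (a history now [(2, 5), (3, 0), (8, 44), (9, 54), (10, 55), (13, 4)])
v14: WRITE a=13  (a history now [(2, 5), (3, 0), (8, 44), (9, 54), (10, 55), (13, 4), (14, 13)])
v15: WRITE a=49  (a history now [(2, 5), (3, 0), (8, 44), (9, 54), (10, 55), (13, 4), (14, 13), (15, 49)])
v16: WRITE b=50  (b history now [(7, 59), (11, 20), (16, 50)])
v17: WRITE c=33  (c history now [(1, 39), (5, 34), (6, 30), (17, 33)])
v18: WRITE c=34  (c history now [(1, 39), (5, 34), (6, 30), (17, 33), (18, 34)])
v19: WRITE b=57  (b history now [(7, 59), (11, 20), (16, 50), (19, 57)])
v20: WRITE a=58  (a history now [(2, 5), (3, 0), (8, 44), (9, 54), (10, 55), (13, 4), (14, 13), (15, 49), (20, 58)])
v21: WRITE c=9  (c history now [(1, 39), (5, 34), (6, 30), (17, 33), (18, 34), (21, 9)])
READ a @v7: history=[(2, 5), (3, 0), (8, 44), (9, 54), (10, 55), (13, 4), (14, 13), (15, 49), (20, 58)] -> pick v3 -> 0
v22: WRITE c=36  (c history now [(1, 39), (5, 34), (6, 30), (17, 33), (18, 34), (21, 9), (22, 36)])
v23: WRITE d=47  (d history now [(4, 22), (12, 16), (23, 47)])
READ d @v12: history=[(4, 22), (12, 16), (23, 47)] -> pick v12 -> 16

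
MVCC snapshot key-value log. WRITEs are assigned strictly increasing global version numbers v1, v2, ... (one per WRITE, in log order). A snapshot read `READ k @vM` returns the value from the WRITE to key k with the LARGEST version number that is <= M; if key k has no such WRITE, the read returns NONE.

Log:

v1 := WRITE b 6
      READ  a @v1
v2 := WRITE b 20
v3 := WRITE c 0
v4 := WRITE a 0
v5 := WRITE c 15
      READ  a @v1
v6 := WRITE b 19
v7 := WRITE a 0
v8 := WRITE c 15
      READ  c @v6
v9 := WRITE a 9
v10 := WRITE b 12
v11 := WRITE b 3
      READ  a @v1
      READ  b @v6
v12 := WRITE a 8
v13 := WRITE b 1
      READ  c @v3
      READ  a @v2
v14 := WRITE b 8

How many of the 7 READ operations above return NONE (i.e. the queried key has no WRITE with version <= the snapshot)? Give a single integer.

Answer: 4

Derivation:
v1: WRITE b=6  (b history now [(1, 6)])
READ a @v1: history=[] -> no version <= 1 -> NONE
v2: WRITE b=20  (b history now [(1, 6), (2, 20)])
v3: WRITE c=0  (c history now [(3, 0)])
v4: WRITE a=0  (a history now [(4, 0)])
v5: WRITE c=15  (c history now [(3, 0), (5, 15)])
READ a @v1: history=[(4, 0)] -> no version <= 1 -> NONE
v6: WRITE b=19  (b history now [(1, 6), (2, 20), (6, 19)])
v7: WRITE a=0  (a history now [(4, 0), (7, 0)])
v8: WRITE c=15  (c history now [(3, 0), (5, 15), (8, 15)])
READ c @v6: history=[(3, 0), (5, 15), (8, 15)] -> pick v5 -> 15
v9: WRITE a=9  (a history now [(4, 0), (7, 0), (9, 9)])
v10: WRITE b=12  (b history now [(1, 6), (2, 20), (6, 19), (10, 12)])
v11: WRITE b=3  (b history now [(1, 6), (2, 20), (6, 19), (10, 12), (11, 3)])
READ a @v1: history=[(4, 0), (7, 0), (9, 9)] -> no version <= 1 -> NONE
READ b @v6: history=[(1, 6), (2, 20), (6, 19), (10, 12), (11, 3)] -> pick v6 -> 19
v12: WRITE a=8  (a history now [(4, 0), (7, 0), (9, 9), (12, 8)])
v13: WRITE b=1  (b history now [(1, 6), (2, 20), (6, 19), (10, 12), (11, 3), (13, 1)])
READ c @v3: history=[(3, 0), (5, 15), (8, 15)] -> pick v3 -> 0
READ a @v2: history=[(4, 0), (7, 0), (9, 9), (12, 8)] -> no version <= 2 -> NONE
v14: WRITE b=8  (b history now [(1, 6), (2, 20), (6, 19), (10, 12), (11, 3), (13, 1), (14, 8)])
Read results in order: ['NONE', 'NONE', '15', 'NONE', '19', '0', 'NONE']
NONE count = 4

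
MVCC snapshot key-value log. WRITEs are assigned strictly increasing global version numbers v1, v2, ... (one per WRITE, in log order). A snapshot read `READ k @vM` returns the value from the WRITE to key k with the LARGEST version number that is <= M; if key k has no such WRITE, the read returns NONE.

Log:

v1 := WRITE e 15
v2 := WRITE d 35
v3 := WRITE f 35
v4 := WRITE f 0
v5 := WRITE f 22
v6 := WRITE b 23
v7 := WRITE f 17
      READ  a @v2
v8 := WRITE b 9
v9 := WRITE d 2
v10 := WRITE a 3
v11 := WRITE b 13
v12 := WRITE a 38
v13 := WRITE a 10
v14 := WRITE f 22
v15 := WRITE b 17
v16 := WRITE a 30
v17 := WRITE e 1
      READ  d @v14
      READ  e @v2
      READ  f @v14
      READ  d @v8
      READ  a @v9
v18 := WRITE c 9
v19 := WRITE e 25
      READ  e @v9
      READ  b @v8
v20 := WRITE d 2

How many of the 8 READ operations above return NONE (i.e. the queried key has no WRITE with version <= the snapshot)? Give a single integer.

v1: WRITE e=15  (e history now [(1, 15)])
v2: WRITE d=35  (d history now [(2, 35)])
v3: WRITE f=35  (f history now [(3, 35)])
v4: WRITE f=0  (f history now [(3, 35), (4, 0)])
v5: WRITE f=22  (f history now [(3, 35), (4, 0), (5, 22)])
v6: WRITE b=23  (b history now [(6, 23)])
v7: WRITE f=17  (f history now [(3, 35), (4, 0), (5, 22), (7, 17)])
READ a @v2: history=[] -> no version <= 2 -> NONE
v8: WRITE b=9  (b history now [(6, 23), (8, 9)])
v9: WRITE d=2  (d history now [(2, 35), (9, 2)])
v10: WRITE a=3  (a history now [(10, 3)])
v11: WRITE b=13  (b history now [(6, 23), (8, 9), (11, 13)])
v12: WRITE a=38  (a history now [(10, 3), (12, 38)])
v13: WRITE a=10  (a history now [(10, 3), (12, 38), (13, 10)])
v14: WRITE f=22  (f history now [(3, 35), (4, 0), (5, 22), (7, 17), (14, 22)])
v15: WRITE b=17  (b history now [(6, 23), (8, 9), (11, 13), (15, 17)])
v16: WRITE a=30  (a history now [(10, 3), (12, 38), (13, 10), (16, 30)])
v17: WRITE e=1  (e history now [(1, 15), (17, 1)])
READ d @v14: history=[(2, 35), (9, 2)] -> pick v9 -> 2
READ e @v2: history=[(1, 15), (17, 1)] -> pick v1 -> 15
READ f @v14: history=[(3, 35), (4, 0), (5, 22), (7, 17), (14, 22)] -> pick v14 -> 22
READ d @v8: history=[(2, 35), (9, 2)] -> pick v2 -> 35
READ a @v9: history=[(10, 3), (12, 38), (13, 10), (16, 30)] -> no version <= 9 -> NONE
v18: WRITE c=9  (c history now [(18, 9)])
v19: WRITE e=25  (e history now [(1, 15), (17, 1), (19, 25)])
READ e @v9: history=[(1, 15), (17, 1), (19, 25)] -> pick v1 -> 15
READ b @v8: history=[(6, 23), (8, 9), (11, 13), (15, 17)] -> pick v8 -> 9
v20: WRITE d=2  (d history now [(2, 35), (9, 2), (20, 2)])
Read results in order: ['NONE', '2', '15', '22', '35', 'NONE', '15', '9']
NONE count = 2

Answer: 2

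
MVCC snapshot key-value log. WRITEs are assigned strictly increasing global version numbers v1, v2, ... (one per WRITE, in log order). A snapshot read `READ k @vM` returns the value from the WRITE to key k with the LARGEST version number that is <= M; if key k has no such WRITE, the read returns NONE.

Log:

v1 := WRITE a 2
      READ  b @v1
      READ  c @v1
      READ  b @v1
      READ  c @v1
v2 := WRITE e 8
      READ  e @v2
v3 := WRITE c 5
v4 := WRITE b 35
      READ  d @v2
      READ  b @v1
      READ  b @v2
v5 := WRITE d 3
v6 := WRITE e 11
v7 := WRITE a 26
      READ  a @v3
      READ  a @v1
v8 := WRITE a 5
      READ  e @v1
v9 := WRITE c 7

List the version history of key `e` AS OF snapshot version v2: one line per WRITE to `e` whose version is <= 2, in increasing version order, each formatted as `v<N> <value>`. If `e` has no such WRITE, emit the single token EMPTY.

Answer: v2 8

Derivation:
Scan writes for key=e with version <= 2:
  v1 WRITE a 2 -> skip
  v2 WRITE e 8 -> keep
  v3 WRITE c 5 -> skip
  v4 WRITE b 35 -> skip
  v5 WRITE d 3 -> skip
  v6 WRITE e 11 -> drop (> snap)
  v7 WRITE a 26 -> skip
  v8 WRITE a 5 -> skip
  v9 WRITE c 7 -> skip
Collected: [(2, 8)]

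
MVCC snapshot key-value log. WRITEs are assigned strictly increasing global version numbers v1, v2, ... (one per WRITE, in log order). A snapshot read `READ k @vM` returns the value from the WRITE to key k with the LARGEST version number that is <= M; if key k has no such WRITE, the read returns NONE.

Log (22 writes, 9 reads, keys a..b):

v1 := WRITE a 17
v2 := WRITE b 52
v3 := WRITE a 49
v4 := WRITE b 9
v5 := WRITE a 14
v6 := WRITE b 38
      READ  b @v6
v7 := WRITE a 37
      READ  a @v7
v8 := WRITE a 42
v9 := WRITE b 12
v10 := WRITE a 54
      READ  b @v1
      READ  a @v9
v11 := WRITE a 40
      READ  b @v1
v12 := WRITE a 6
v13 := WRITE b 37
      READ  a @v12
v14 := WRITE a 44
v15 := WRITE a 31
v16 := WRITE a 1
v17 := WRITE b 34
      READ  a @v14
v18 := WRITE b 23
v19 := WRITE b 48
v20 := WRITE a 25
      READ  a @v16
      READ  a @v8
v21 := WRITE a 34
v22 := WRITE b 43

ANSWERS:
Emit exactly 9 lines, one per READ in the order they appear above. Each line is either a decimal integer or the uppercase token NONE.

v1: WRITE a=17  (a history now [(1, 17)])
v2: WRITE b=52  (b history now [(2, 52)])
v3: WRITE a=49  (a history now [(1, 17), (3, 49)])
v4: WRITE b=9  (b history now [(2, 52), (4, 9)])
v5: WRITE a=14  (a history now [(1, 17), (3, 49), (5, 14)])
v6: WRITE b=38  (b history now [(2, 52), (4, 9), (6, 38)])
READ b @v6: history=[(2, 52), (4, 9), (6, 38)] -> pick v6 -> 38
v7: WRITE a=37  (a history now [(1, 17), (3, 49), (5, 14), (7, 37)])
READ a @v7: history=[(1, 17), (3, 49), (5, 14), (7, 37)] -> pick v7 -> 37
v8: WRITE a=42  (a history now [(1, 17), (3, 49), (5, 14), (7, 37), (8, 42)])
v9: WRITE b=12  (b history now [(2, 52), (4, 9), (6, 38), (9, 12)])
v10: WRITE a=54  (a history now [(1, 17), (3, 49), (5, 14), (7, 37), (8, 42), (10, 54)])
READ b @v1: history=[(2, 52), (4, 9), (6, 38), (9, 12)] -> no version <= 1 -> NONE
READ a @v9: history=[(1, 17), (3, 49), (5, 14), (7, 37), (8, 42), (10, 54)] -> pick v8 -> 42
v11: WRITE a=40  (a history now [(1, 17), (3, 49), (5, 14), (7, 37), (8, 42), (10, 54), (11, 40)])
READ b @v1: history=[(2, 52), (4, 9), (6, 38), (9, 12)] -> no version <= 1 -> NONE
v12: WRITE a=6  (a history now [(1, 17), (3, 49), (5, 14), (7, 37), (8, 42), (10, 54), (11, 40), (12, 6)])
v13: WRITE b=37  (b history now [(2, 52), (4, 9), (6, 38), (9, 12), (13, 37)])
READ a @v12: history=[(1, 17), (3, 49), (5, 14), (7, 37), (8, 42), (10, 54), (11, 40), (12, 6)] -> pick v12 -> 6
v14: WRITE a=44  (a history now [(1, 17), (3, 49), (5, 14), (7, 37), (8, 42), (10, 54), (11, 40), (12, 6), (14, 44)])
v15: WRITE a=31  (a history now [(1, 17), (3, 49), (5, 14), (7, 37), (8, 42), (10, 54), (11, 40), (12, 6), (14, 44), (15, 31)])
v16: WRITE a=1  (a history now [(1, 17), (3, 49), (5, 14), (7, 37), (8, 42), (10, 54), (11, 40), (12, 6), (14, 44), (15, 31), (16, 1)])
v17: WRITE b=34  (b history now [(2, 52), (4, 9), (6, 38), (9, 12), (13, 37), (17, 34)])
READ a @v14: history=[(1, 17), (3, 49), (5, 14), (7, 37), (8, 42), (10, 54), (11, 40), (12, 6), (14, 44), (15, 31), (16, 1)] -> pick v14 -> 44
v18: WRITE b=23  (b history now [(2, 52), (4, 9), (6, 38), (9, 12), (13, 37), (17, 34), (18, 23)])
v19: WRITE b=48  (b history now [(2, 52), (4, 9), (6, 38), (9, 12), (13, 37), (17, 34), (18, 23), (19, 48)])
v20: WRITE a=25  (a history now [(1, 17), (3, 49), (5, 14), (7, 37), (8, 42), (10, 54), (11, 40), (12, 6), (14, 44), (15, 31), (16, 1), (20, 25)])
READ a @v16: history=[(1, 17), (3, 49), (5, 14), (7, 37), (8, 42), (10, 54), (11, 40), (12, 6), (14, 44), (15, 31), (16, 1), (20, 25)] -> pick v16 -> 1
READ a @v8: history=[(1, 17), (3, 49), (5, 14), (7, 37), (8, 42), (10, 54), (11, 40), (12, 6), (14, 44), (15, 31), (16, 1), (20, 25)] -> pick v8 -> 42
v21: WRITE a=34  (a history now [(1, 17), (3, 49), (5, 14), (7, 37), (8, 42), (10, 54), (11, 40), (12, 6), (14, 44), (15, 31), (16, 1), (20, 25), (21, 34)])
v22: WRITE b=43  (b history now [(2, 52), (4, 9), (6, 38), (9, 12), (13, 37), (17, 34), (18, 23), (19, 48), (22, 43)])

Answer: 38
37
NONE
42
NONE
6
44
1
42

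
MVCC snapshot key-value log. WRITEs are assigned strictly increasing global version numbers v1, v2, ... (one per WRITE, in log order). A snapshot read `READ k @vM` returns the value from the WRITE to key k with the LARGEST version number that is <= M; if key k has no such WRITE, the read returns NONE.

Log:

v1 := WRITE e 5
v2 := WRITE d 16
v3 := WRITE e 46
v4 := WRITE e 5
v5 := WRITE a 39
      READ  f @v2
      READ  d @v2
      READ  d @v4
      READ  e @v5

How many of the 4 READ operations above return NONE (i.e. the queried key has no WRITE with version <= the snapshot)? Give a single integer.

v1: WRITE e=5  (e history now [(1, 5)])
v2: WRITE d=16  (d history now [(2, 16)])
v3: WRITE e=46  (e history now [(1, 5), (3, 46)])
v4: WRITE e=5  (e history now [(1, 5), (3, 46), (4, 5)])
v5: WRITE a=39  (a history now [(5, 39)])
READ f @v2: history=[] -> no version <= 2 -> NONE
READ d @v2: history=[(2, 16)] -> pick v2 -> 16
READ d @v4: history=[(2, 16)] -> pick v2 -> 16
READ e @v5: history=[(1, 5), (3, 46), (4, 5)] -> pick v4 -> 5
Read results in order: ['NONE', '16', '16', '5']
NONE count = 1

Answer: 1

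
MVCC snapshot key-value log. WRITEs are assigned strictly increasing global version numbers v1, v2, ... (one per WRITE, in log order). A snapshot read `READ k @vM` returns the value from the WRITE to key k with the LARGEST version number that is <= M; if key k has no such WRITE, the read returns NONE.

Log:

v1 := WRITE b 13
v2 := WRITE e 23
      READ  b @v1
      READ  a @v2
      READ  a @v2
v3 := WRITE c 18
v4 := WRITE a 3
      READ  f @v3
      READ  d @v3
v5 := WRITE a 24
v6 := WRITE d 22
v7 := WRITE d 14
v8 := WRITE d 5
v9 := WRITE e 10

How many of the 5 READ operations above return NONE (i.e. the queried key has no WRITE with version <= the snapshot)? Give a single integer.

Answer: 4

Derivation:
v1: WRITE b=13  (b history now [(1, 13)])
v2: WRITE e=23  (e history now [(2, 23)])
READ b @v1: history=[(1, 13)] -> pick v1 -> 13
READ a @v2: history=[] -> no version <= 2 -> NONE
READ a @v2: history=[] -> no version <= 2 -> NONE
v3: WRITE c=18  (c history now [(3, 18)])
v4: WRITE a=3  (a history now [(4, 3)])
READ f @v3: history=[] -> no version <= 3 -> NONE
READ d @v3: history=[] -> no version <= 3 -> NONE
v5: WRITE a=24  (a history now [(4, 3), (5, 24)])
v6: WRITE d=22  (d history now [(6, 22)])
v7: WRITE d=14  (d history now [(6, 22), (7, 14)])
v8: WRITE d=5  (d history now [(6, 22), (7, 14), (8, 5)])
v9: WRITE e=10  (e history now [(2, 23), (9, 10)])
Read results in order: ['13', 'NONE', 'NONE', 'NONE', 'NONE']
NONE count = 4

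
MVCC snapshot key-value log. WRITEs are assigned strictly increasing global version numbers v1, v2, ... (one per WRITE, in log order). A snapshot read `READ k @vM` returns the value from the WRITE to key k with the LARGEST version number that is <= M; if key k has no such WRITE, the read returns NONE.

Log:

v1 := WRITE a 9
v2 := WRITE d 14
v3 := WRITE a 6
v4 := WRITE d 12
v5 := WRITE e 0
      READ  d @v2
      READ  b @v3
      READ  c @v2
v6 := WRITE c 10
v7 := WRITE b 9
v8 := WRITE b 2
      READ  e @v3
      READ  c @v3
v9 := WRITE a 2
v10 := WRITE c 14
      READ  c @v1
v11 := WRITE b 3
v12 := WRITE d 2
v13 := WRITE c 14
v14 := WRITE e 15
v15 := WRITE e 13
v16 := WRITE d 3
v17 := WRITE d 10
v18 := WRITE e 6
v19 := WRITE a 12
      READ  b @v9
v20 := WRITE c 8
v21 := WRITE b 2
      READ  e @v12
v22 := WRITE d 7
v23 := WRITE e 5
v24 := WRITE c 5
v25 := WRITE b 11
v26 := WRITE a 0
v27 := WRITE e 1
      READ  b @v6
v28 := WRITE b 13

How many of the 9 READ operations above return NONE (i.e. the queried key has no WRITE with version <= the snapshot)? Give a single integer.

v1: WRITE a=9  (a history now [(1, 9)])
v2: WRITE d=14  (d history now [(2, 14)])
v3: WRITE a=6  (a history now [(1, 9), (3, 6)])
v4: WRITE d=12  (d history now [(2, 14), (4, 12)])
v5: WRITE e=0  (e history now [(5, 0)])
READ d @v2: history=[(2, 14), (4, 12)] -> pick v2 -> 14
READ b @v3: history=[] -> no version <= 3 -> NONE
READ c @v2: history=[] -> no version <= 2 -> NONE
v6: WRITE c=10  (c history now [(6, 10)])
v7: WRITE b=9  (b history now [(7, 9)])
v8: WRITE b=2  (b history now [(7, 9), (8, 2)])
READ e @v3: history=[(5, 0)] -> no version <= 3 -> NONE
READ c @v3: history=[(6, 10)] -> no version <= 3 -> NONE
v9: WRITE a=2  (a history now [(1, 9), (3, 6), (9, 2)])
v10: WRITE c=14  (c history now [(6, 10), (10, 14)])
READ c @v1: history=[(6, 10), (10, 14)] -> no version <= 1 -> NONE
v11: WRITE b=3  (b history now [(7, 9), (8, 2), (11, 3)])
v12: WRITE d=2  (d history now [(2, 14), (4, 12), (12, 2)])
v13: WRITE c=14  (c history now [(6, 10), (10, 14), (13, 14)])
v14: WRITE e=15  (e history now [(5, 0), (14, 15)])
v15: WRITE e=13  (e history now [(5, 0), (14, 15), (15, 13)])
v16: WRITE d=3  (d history now [(2, 14), (4, 12), (12, 2), (16, 3)])
v17: WRITE d=10  (d history now [(2, 14), (4, 12), (12, 2), (16, 3), (17, 10)])
v18: WRITE e=6  (e history now [(5, 0), (14, 15), (15, 13), (18, 6)])
v19: WRITE a=12  (a history now [(1, 9), (3, 6), (9, 2), (19, 12)])
READ b @v9: history=[(7, 9), (8, 2), (11, 3)] -> pick v8 -> 2
v20: WRITE c=8  (c history now [(6, 10), (10, 14), (13, 14), (20, 8)])
v21: WRITE b=2  (b history now [(7, 9), (8, 2), (11, 3), (21, 2)])
READ e @v12: history=[(5, 0), (14, 15), (15, 13), (18, 6)] -> pick v5 -> 0
v22: WRITE d=7  (d history now [(2, 14), (4, 12), (12, 2), (16, 3), (17, 10), (22, 7)])
v23: WRITE e=5  (e history now [(5, 0), (14, 15), (15, 13), (18, 6), (23, 5)])
v24: WRITE c=5  (c history now [(6, 10), (10, 14), (13, 14), (20, 8), (24, 5)])
v25: WRITE b=11  (b history now [(7, 9), (8, 2), (11, 3), (21, 2), (25, 11)])
v26: WRITE a=0  (a history now [(1, 9), (3, 6), (9, 2), (19, 12), (26, 0)])
v27: WRITE e=1  (e history now [(5, 0), (14, 15), (15, 13), (18, 6), (23, 5), (27, 1)])
READ b @v6: history=[(7, 9), (8, 2), (11, 3), (21, 2), (25, 11)] -> no version <= 6 -> NONE
v28: WRITE b=13  (b history now [(7, 9), (8, 2), (11, 3), (21, 2), (25, 11), (28, 13)])
Read results in order: ['14', 'NONE', 'NONE', 'NONE', 'NONE', 'NONE', '2', '0', 'NONE']
NONE count = 6

Answer: 6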